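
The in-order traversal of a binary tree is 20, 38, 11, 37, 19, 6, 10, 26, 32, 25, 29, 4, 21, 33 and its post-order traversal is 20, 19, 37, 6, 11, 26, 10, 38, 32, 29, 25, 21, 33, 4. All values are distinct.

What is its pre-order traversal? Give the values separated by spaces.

4 25 32 38 20 10 11 6 37 19 26 29 33 21

The last element of post-order is the root; it splits in-order into left and right subtrees.
Root 4: left subtree has 11 nodes {20, 38, 11, 37, 19, 6, 10, 26, 32, 25, 29}, right has 2 {21, 33}.
  Root 25: left subtree has 9 nodes {20, 38, 11, 37, 19, 6, 10, 26, 32}, right has 1 {29}.
    Root 32: left subtree has 8 nodes {20, 38, 11, 37, 19, 6, 10, 26}, right has 0 { }.
      Root 38: left subtree has 1 node {20}, right has 6 {11, 37, 19, 6, 10, 26}.
        Root 10: left subtree has 4 nodes {11, 37, 19, 6}, right has 1 {26}.
          Root 11: left subtree has 0 nodes { }, right has 3 {37, 19, 6}.
            Root 6: left subtree has 2 nodes {37, 19}, right has 0 { }.
              Root 37: left subtree has 0 nodes { }, right has 1 {19}.
  Root 33: left subtree has 1 node {21}, right has 0 { }.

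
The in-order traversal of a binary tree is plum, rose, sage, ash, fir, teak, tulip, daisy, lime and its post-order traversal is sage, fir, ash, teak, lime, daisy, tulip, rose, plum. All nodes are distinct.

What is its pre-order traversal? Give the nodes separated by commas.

plum, rose, tulip, teak, ash, sage, fir, daisy, lime

The last element of post-order is the root; it splits in-order into left and right subtrees.
Root plum: left subtree has 0 nodes { }, right has 8 {rose, sage, ash, fir, teak, tulip, daisy, lime}.
  Root rose: left subtree has 0 nodes { }, right has 7 {sage, ash, fir, teak, tulip, daisy, lime}.
    Root tulip: left subtree has 4 nodes {sage, ash, fir, teak}, right has 2 {daisy, lime}.
      Root teak: left subtree has 3 nodes {sage, ash, fir}, right has 0 { }.
        Root ash: left subtree has 1 node {sage}, right has 1 {fir}.
      Root daisy: left subtree has 0 nodes { }, right has 1 {lime}.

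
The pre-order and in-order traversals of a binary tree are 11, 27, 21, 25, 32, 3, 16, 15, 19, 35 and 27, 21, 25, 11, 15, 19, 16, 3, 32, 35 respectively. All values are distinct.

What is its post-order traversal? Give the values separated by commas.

25, 21, 27, 19, 15, 16, 3, 35, 32, 11

The first element of pre-order is the root; it splits in-order into left and right subtrees.
Root 11: left subtree has 3 nodes {27, 21, 25}, right has 6 {15, 19, 16, 3, 32, 35}.
  Root 27: left subtree has 0 nodes { }, right has 2 {21, 25}.
    Root 21: left subtree has 0 nodes { }, right has 1 {25}.
  Root 32: left subtree has 4 nodes {15, 19, 16, 3}, right has 1 {35}.
    Root 3: left subtree has 3 nodes {15, 19, 16}, right has 0 { }.
      Root 16: left subtree has 2 nodes {15, 19}, right has 0 { }.
        Root 15: left subtree has 0 nodes { }, right has 1 {19}.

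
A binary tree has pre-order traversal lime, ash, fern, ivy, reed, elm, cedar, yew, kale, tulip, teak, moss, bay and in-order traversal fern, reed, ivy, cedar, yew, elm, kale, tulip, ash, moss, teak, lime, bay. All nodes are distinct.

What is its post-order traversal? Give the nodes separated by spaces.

The first element of pre-order is the root; it splits in-order into left and right subtrees.
Root lime: left subtree has 11 nodes {fern, reed, ivy, cedar, yew, elm, kale, tulip, ash, moss, teak}, right has 1 {bay}.
  Root ash: left subtree has 8 nodes {fern, reed, ivy, cedar, yew, elm, kale, tulip}, right has 2 {moss, teak}.
    Root fern: left subtree has 0 nodes { }, right has 7 {reed, ivy, cedar, yew, elm, kale, tulip}.
      Root ivy: left subtree has 1 node {reed}, right has 5 {cedar, yew, elm, kale, tulip}.
        Root elm: left subtree has 2 nodes {cedar, yew}, right has 2 {kale, tulip}.
          Root cedar: left subtree has 0 nodes { }, right has 1 {yew}.
          Root kale: left subtree has 0 nodes { }, right has 1 {tulip}.
    Root teak: left subtree has 1 node {moss}, right has 0 { }.

reed yew cedar tulip kale elm ivy fern moss teak ash bay lime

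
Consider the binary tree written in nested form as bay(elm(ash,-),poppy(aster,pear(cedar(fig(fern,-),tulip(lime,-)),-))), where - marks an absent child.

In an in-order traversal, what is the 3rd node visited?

bay

In-order visits the left subtree, then the node, then the right subtree.
At bay: go left to elm.
  At elm: go left to ash.
    ash is a leaf — visit ash.
  Visit elm.
  At elm: no right child.
Visit bay.
At bay: go right to poppy.
  At poppy: go left to aster.
    aster is a leaf — visit aster.
  Visit poppy.
  At poppy: go right to pear.
    At pear: go left to cedar.
      At cedar: go left to fig.
        At fig: go left to fern.
          fern is a leaf — visit fern.
        Visit fig.
        At fig: no right child.
      Visit cedar.
      At cedar: go right to tulip.
        At tulip: go left to lime.
          lime is a leaf — visit lime.
        Visit tulip.
        At tulip: no right child.
    Visit pear.
    At pear: no right child.
Full in-order sequence: ash, elm, bay, aster, poppy, fern, fig, cedar, lime, tulip, pear.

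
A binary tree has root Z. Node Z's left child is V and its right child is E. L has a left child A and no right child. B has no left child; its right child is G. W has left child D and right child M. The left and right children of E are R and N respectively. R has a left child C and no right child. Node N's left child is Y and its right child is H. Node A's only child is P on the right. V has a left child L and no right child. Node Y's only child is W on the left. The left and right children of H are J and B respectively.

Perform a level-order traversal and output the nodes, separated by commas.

Z, V, E, L, R, N, A, C, Y, H, P, W, J, B, D, M, G

Level-order visits nodes level by level from the root, left to right within each level.
Level 0: Z
Level 1: V, E
Level 2: L, R, N
Level 3: A, C, Y, H
Level 4: P, W, J, B
Level 5: D, M, G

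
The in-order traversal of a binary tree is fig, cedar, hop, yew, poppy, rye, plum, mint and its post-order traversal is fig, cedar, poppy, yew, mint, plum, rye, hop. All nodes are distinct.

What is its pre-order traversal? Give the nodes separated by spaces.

The last element of post-order is the root; it splits in-order into left and right subtrees.
Root hop: left subtree has 2 nodes {fig, cedar}, right has 5 {yew, poppy, rye, plum, mint}.
  Root cedar: left subtree has 1 node {fig}, right has 0 { }.
  Root rye: left subtree has 2 nodes {yew, poppy}, right has 2 {plum, mint}.
    Root yew: left subtree has 0 nodes { }, right has 1 {poppy}.
    Root plum: left subtree has 0 nodes { }, right has 1 {mint}.

hop cedar fig rye yew poppy plum mint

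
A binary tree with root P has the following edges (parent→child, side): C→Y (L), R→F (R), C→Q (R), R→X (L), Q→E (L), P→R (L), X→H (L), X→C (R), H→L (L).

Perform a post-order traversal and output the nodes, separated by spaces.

Post-order visits the left subtree, then the right subtree, then the node.
At P: go left to R.
  At R: go left to X.
    At X: go left to H.
      At H: go left to L.
        L is a leaf — visit L.
      At H: no right child.
      Visit H.
    At X: go right to C.
      At C: go left to Y.
        Y is a leaf — visit Y.
      At C: go right to Q.
        At Q: go left to E.
          E is a leaf — visit E.
        At Q: no right child.
        Visit Q.
      Visit C.
    Visit X.
  At R: go right to F.
    F is a leaf — visit F.
  Visit R.
At P: no right child.
Visit P.

L H Y E Q C X F R P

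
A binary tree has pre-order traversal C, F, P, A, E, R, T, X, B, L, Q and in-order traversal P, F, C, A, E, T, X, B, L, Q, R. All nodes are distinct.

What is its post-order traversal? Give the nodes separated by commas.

P, F, Q, L, B, X, T, R, E, A, C

The first element of pre-order is the root; it splits in-order into left and right subtrees.
Root C: left subtree has 2 nodes {P, F}, right has 8 {A, E, T, X, B, L, Q, R}.
  Root F: left subtree has 1 node {P}, right has 0 { }.
  Root A: left subtree has 0 nodes { }, right has 7 {E, T, X, B, L, Q, R}.
    Root E: left subtree has 0 nodes { }, right has 6 {T, X, B, L, Q, R}.
      Root R: left subtree has 5 nodes {T, X, B, L, Q}, right has 0 { }.
        Root T: left subtree has 0 nodes { }, right has 4 {X, B, L, Q}.
          Root X: left subtree has 0 nodes { }, right has 3 {B, L, Q}.
            Root B: left subtree has 0 nodes { }, right has 2 {L, Q}.
              Root L: left subtree has 0 nodes { }, right has 1 {Q}.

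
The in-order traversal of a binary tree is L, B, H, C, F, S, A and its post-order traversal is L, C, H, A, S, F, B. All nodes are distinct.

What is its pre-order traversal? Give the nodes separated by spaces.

The last element of post-order is the root; it splits in-order into left and right subtrees.
Root B: left subtree has 1 node {L}, right has 5 {H, C, F, S, A}.
  Root F: left subtree has 2 nodes {H, C}, right has 2 {S, A}.
    Root H: left subtree has 0 nodes { }, right has 1 {C}.
    Root S: left subtree has 0 nodes { }, right has 1 {A}.

B L F H C S A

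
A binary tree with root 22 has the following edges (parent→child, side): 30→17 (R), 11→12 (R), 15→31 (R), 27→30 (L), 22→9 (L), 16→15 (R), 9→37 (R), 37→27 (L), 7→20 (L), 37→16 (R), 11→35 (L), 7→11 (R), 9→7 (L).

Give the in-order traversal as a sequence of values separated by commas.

20, 7, 35, 11, 12, 9, 30, 17, 27, 37, 16, 15, 31, 22

In-order visits the left subtree, then the node, then the right subtree.
At 22: go left to 9.
  At 9: go left to 7.
    At 7: go left to 20.
      20 is a leaf — visit 20.
    Visit 7.
    At 7: go right to 11.
      At 11: go left to 35.
        35 is a leaf — visit 35.
      Visit 11.
      At 11: go right to 12.
        12 is a leaf — visit 12.
  Visit 9.
  At 9: go right to 37.
    At 37: go left to 27.
      At 27: go left to 30.
        At 30: no left child.
        Visit 30.
        At 30: go right to 17.
          17 is a leaf — visit 17.
      Visit 27.
      At 27: no right child.
    Visit 37.
    At 37: go right to 16.
      At 16: no left child.
      Visit 16.
      At 16: go right to 15.
        At 15: no left child.
        Visit 15.
        At 15: go right to 31.
          31 is a leaf — visit 31.
Visit 22.
At 22: no right child.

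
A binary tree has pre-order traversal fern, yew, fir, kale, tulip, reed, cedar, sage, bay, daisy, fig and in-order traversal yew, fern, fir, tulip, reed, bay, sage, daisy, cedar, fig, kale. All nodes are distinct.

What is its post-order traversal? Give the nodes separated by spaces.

yew bay daisy sage fig cedar reed tulip kale fir fern

The first element of pre-order is the root; it splits in-order into left and right subtrees.
Root fern: left subtree has 1 node {yew}, right has 9 {fir, tulip, reed, bay, sage, daisy, cedar, fig, kale}.
  Root fir: left subtree has 0 nodes { }, right has 8 {tulip, reed, bay, sage, daisy, cedar, fig, kale}.
    Root kale: left subtree has 7 nodes {tulip, reed, bay, sage, daisy, cedar, fig}, right has 0 { }.
      Root tulip: left subtree has 0 nodes { }, right has 6 {reed, bay, sage, daisy, cedar, fig}.
        Root reed: left subtree has 0 nodes { }, right has 5 {bay, sage, daisy, cedar, fig}.
          Root cedar: left subtree has 3 nodes {bay, sage, daisy}, right has 1 {fig}.
            Root sage: left subtree has 1 node {bay}, right has 1 {daisy}.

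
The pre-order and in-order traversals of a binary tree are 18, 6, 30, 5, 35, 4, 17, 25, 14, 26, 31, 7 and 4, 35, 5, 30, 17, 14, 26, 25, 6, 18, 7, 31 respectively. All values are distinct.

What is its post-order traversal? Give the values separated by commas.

The first element of pre-order is the root; it splits in-order into left and right subtrees.
Root 18: left subtree has 9 nodes {4, 35, 5, 30, 17, 14, 26, 25, 6}, right has 2 {7, 31}.
  Root 6: left subtree has 8 nodes {4, 35, 5, 30, 17, 14, 26, 25}, right has 0 { }.
    Root 30: left subtree has 3 nodes {4, 35, 5}, right has 4 {17, 14, 26, 25}.
      Root 5: left subtree has 2 nodes {4, 35}, right has 0 { }.
        Root 35: left subtree has 1 node {4}, right has 0 { }.
      Root 17: left subtree has 0 nodes { }, right has 3 {14, 26, 25}.
        Root 25: left subtree has 2 nodes {14, 26}, right has 0 { }.
          Root 14: left subtree has 0 nodes { }, right has 1 {26}.
  Root 31: left subtree has 1 node {7}, right has 0 { }.

4, 35, 5, 26, 14, 25, 17, 30, 6, 7, 31, 18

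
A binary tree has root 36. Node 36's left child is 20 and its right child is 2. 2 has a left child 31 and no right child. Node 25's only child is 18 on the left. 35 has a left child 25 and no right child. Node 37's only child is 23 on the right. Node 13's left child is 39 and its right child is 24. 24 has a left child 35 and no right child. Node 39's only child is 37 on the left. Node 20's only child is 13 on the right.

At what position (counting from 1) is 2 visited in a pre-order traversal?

11

Pre-order visits the node, then its left subtree, then its right subtree.
Visit 36.
At 36: go left to 20.
  Visit 20.
  At 20: no left child.
  At 20: go right to 13.
    Visit 13.
    At 13: go left to 39.
      Visit 39.
      At 39: go left to 37.
        Visit 37.
        At 37: no left child.
        At 37: go right to 23.
          23 is a leaf — visit 23.
      At 39: no right child.
    At 13: go right to 24.
      Visit 24.
      At 24: go left to 35.
        Visit 35.
        At 35: go left to 25.
          Visit 25.
          At 25: go left to 18.
            18 is a leaf — visit 18.
          At 25: no right child.
        At 35: no right child.
      At 24: no right child.
At 36: go right to 2.
  Visit 2.
  At 2: go left to 31.
    31 is a leaf — visit 31.
  At 2: no right child.
Full pre-order sequence: 36, 20, 13, 39, 37, 23, 24, 35, 25, 18, 2, 31.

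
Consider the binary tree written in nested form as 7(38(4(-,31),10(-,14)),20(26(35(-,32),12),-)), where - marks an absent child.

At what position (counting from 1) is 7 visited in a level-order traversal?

Level-order visits nodes level by level from the root, left to right within each level.
Level 0: 7
Level 1: 38, 20
Level 2: 4, 10, 26
Level 3: 31, 14, 35, 12
Level 4: 32
Full level-order sequence: 7, 38, 20, 4, 10, 26, 31, 14, 35, 12, 32.

1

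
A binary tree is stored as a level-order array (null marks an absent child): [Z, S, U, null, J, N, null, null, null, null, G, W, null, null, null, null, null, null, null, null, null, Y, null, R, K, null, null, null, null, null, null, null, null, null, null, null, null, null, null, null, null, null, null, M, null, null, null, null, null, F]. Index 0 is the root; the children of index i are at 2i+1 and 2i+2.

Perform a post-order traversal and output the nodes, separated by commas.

M, Y, G, J, S, R, F, K, W, N, U, Z

Post-order visits the left subtree, then the right subtree, then the node.
At Z: go left to S.
  At S: no left child.
  At S: go right to J.
    At J: no left child.
    At J: go right to G.
      At G: go left to Y.
        At Y: go left to M.
          M is a leaf — visit M.
        At Y: no right child.
        Visit Y.
      At G: no right child.
      Visit G.
    Visit J.
  Visit S.
At Z: go right to U.
  At U: go left to N.
    At N: go left to W.
      At W: go left to R.
        R is a leaf — visit R.
      At W: go right to K.
        At K: go left to F.
          F is a leaf — visit F.
        At K: no right child.
        Visit K.
      Visit W.
    At N: no right child.
    Visit N.
  At U: no right child.
  Visit U.
Visit Z.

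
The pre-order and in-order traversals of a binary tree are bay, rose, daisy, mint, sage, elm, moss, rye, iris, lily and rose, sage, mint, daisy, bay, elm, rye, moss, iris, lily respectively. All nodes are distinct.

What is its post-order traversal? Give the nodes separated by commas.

The first element of pre-order is the root; it splits in-order into left and right subtrees.
Root bay: left subtree has 4 nodes {rose, sage, mint, daisy}, right has 5 {elm, rye, moss, iris, lily}.
  Root rose: left subtree has 0 nodes { }, right has 3 {sage, mint, daisy}.
    Root daisy: left subtree has 2 nodes {sage, mint}, right has 0 { }.
      Root mint: left subtree has 1 node {sage}, right has 0 { }.
  Root elm: left subtree has 0 nodes { }, right has 4 {rye, moss, iris, lily}.
    Root moss: left subtree has 1 node {rye}, right has 2 {iris, lily}.
      Root iris: left subtree has 0 nodes { }, right has 1 {lily}.

sage, mint, daisy, rose, rye, lily, iris, moss, elm, bay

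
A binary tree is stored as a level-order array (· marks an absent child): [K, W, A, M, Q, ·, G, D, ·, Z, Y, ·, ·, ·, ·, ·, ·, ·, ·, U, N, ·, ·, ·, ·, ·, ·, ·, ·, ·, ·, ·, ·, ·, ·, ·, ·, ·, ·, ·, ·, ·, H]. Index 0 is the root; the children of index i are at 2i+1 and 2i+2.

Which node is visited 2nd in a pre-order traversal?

W

Pre-order visits the node, then its left subtree, then its right subtree.
Visit K.
At K: go left to W.
  Visit W.
  At W: go left to M.
    Visit M.
    At M: go left to D.
      D is a leaf — visit D.
    At M: no right child.
  At W: go right to Q.
    Visit Q.
    At Q: go left to Z.
      Visit Z.
      At Z: go left to U.
        U is a leaf — visit U.
      At Z: go right to N.
        Visit N.
        At N: no left child.
        At N: go right to H.
          H is a leaf — visit H.
    At Q: go right to Y.
      Y is a leaf — visit Y.
At K: go right to A.
  Visit A.
  At A: no left child.
  At A: go right to G.
    G is a leaf — visit G.
Full pre-order sequence: K, W, M, D, Q, Z, U, N, H, Y, A, G.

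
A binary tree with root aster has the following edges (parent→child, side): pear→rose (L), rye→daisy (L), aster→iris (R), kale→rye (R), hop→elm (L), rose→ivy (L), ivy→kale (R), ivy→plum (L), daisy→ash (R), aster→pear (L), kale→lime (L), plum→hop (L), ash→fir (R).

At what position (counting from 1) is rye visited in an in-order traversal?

In-order visits the left subtree, then the node, then the right subtree.
At aster: go left to pear.
  At pear: go left to rose.
    At rose: go left to ivy.
      At ivy: go left to plum.
        At plum: go left to hop.
          At hop: go left to elm.
            elm is a leaf — visit elm.
          Visit hop.
          At hop: no right child.
        Visit plum.
        At plum: no right child.
      Visit ivy.
      At ivy: go right to kale.
        At kale: go left to lime.
          lime is a leaf — visit lime.
        Visit kale.
        At kale: go right to rye.
          At rye: go left to daisy.
            At daisy: no left child.
            Visit daisy.
            At daisy: go right to ash.
              At ash: no left child.
              Visit ash.
              At ash: go right to fir.
                fir is a leaf — visit fir.
          Visit rye.
          At rye: no right child.
    Visit rose.
    At rose: no right child.
  Visit pear.
  At pear: no right child.
Visit aster.
At aster: go right to iris.
  iris is a leaf — visit iris.
Full in-order sequence: elm, hop, plum, ivy, lime, kale, daisy, ash, fir, rye, rose, pear, aster, iris.

10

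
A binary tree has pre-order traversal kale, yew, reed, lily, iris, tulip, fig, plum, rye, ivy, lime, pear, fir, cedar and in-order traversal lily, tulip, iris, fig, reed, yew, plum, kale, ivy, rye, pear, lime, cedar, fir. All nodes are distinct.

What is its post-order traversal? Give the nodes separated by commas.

tulip, fig, iris, lily, reed, plum, yew, ivy, pear, cedar, fir, lime, rye, kale

The first element of pre-order is the root; it splits in-order into left and right subtrees.
Root kale: left subtree has 7 nodes {lily, tulip, iris, fig, reed, yew, plum}, right has 6 {ivy, rye, pear, lime, cedar, fir}.
  Root yew: left subtree has 5 nodes {lily, tulip, iris, fig, reed}, right has 1 {plum}.
    Root reed: left subtree has 4 nodes {lily, tulip, iris, fig}, right has 0 { }.
      Root lily: left subtree has 0 nodes { }, right has 3 {tulip, iris, fig}.
        Root iris: left subtree has 1 node {tulip}, right has 1 {fig}.
  Root rye: left subtree has 1 node {ivy}, right has 4 {pear, lime, cedar, fir}.
    Root lime: left subtree has 1 node {pear}, right has 2 {cedar, fir}.
      Root fir: left subtree has 1 node {cedar}, right has 0 { }.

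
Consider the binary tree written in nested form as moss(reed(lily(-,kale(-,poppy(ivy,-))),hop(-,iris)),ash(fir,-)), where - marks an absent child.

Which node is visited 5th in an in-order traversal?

reed

In-order visits the left subtree, then the node, then the right subtree.
At moss: go left to reed.
  At reed: go left to lily.
    At lily: no left child.
    Visit lily.
    At lily: go right to kale.
      At kale: no left child.
      Visit kale.
      At kale: go right to poppy.
        At poppy: go left to ivy.
          ivy is a leaf — visit ivy.
        Visit poppy.
        At poppy: no right child.
  Visit reed.
  At reed: go right to hop.
    At hop: no left child.
    Visit hop.
    At hop: go right to iris.
      iris is a leaf — visit iris.
Visit moss.
At moss: go right to ash.
  At ash: go left to fir.
    fir is a leaf — visit fir.
  Visit ash.
  At ash: no right child.
Full in-order sequence: lily, kale, ivy, poppy, reed, hop, iris, moss, fir, ash.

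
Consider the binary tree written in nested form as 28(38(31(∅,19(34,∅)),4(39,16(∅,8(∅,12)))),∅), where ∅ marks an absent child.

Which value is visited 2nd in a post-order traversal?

19

Post-order visits the left subtree, then the right subtree, then the node.
At 28: go left to 38.
  At 38: go left to 31.
    At 31: no left child.
    At 31: go right to 19.
      At 19: go left to 34.
        34 is a leaf — visit 34.
      At 19: no right child.
      Visit 19.
    Visit 31.
  At 38: go right to 4.
    At 4: go left to 39.
      39 is a leaf — visit 39.
    At 4: go right to 16.
      At 16: no left child.
      At 16: go right to 8.
        At 8: no left child.
        At 8: go right to 12.
          12 is a leaf — visit 12.
        Visit 8.
      Visit 16.
    Visit 4.
  Visit 38.
At 28: no right child.
Visit 28.
Full post-order sequence: 34, 19, 31, 39, 12, 8, 16, 4, 38, 28.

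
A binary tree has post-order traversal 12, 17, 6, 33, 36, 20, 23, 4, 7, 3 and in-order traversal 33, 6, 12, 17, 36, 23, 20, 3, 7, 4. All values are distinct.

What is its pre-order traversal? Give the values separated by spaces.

3 23 36 33 6 17 12 20 7 4

The last element of post-order is the root; it splits in-order into left and right subtrees.
Root 3: left subtree has 7 nodes {33, 6, 12, 17, 36, 23, 20}, right has 2 {7, 4}.
  Root 23: left subtree has 5 nodes {33, 6, 12, 17, 36}, right has 1 {20}.
    Root 36: left subtree has 4 nodes {33, 6, 12, 17}, right has 0 { }.
      Root 33: left subtree has 0 nodes { }, right has 3 {6, 12, 17}.
        Root 6: left subtree has 0 nodes { }, right has 2 {12, 17}.
          Root 17: left subtree has 1 node {12}, right has 0 { }.
  Root 7: left subtree has 0 nodes { }, right has 1 {4}.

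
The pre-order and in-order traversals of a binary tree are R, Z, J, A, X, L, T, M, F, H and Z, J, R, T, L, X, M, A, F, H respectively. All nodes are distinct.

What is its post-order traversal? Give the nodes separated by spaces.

The first element of pre-order is the root; it splits in-order into left and right subtrees.
Root R: left subtree has 2 nodes {Z, J}, right has 7 {T, L, X, M, A, F, H}.
  Root Z: left subtree has 0 nodes { }, right has 1 {J}.
  Root A: left subtree has 4 nodes {T, L, X, M}, right has 2 {F, H}.
    Root X: left subtree has 2 nodes {T, L}, right has 1 {M}.
      Root L: left subtree has 1 node {T}, right has 0 { }.
    Root F: left subtree has 0 nodes { }, right has 1 {H}.

J Z T L M X H F A R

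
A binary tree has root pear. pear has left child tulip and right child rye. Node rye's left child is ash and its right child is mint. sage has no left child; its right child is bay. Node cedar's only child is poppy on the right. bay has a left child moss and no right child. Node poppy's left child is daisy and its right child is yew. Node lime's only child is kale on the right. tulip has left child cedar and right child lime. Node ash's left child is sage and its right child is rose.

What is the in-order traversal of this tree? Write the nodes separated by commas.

In-order visits the left subtree, then the node, then the right subtree.
At pear: go left to tulip.
  At tulip: go left to cedar.
    At cedar: no left child.
    Visit cedar.
    At cedar: go right to poppy.
      At poppy: go left to daisy.
        daisy is a leaf — visit daisy.
      Visit poppy.
      At poppy: go right to yew.
        yew is a leaf — visit yew.
  Visit tulip.
  At tulip: go right to lime.
    At lime: no left child.
    Visit lime.
    At lime: go right to kale.
      kale is a leaf — visit kale.
Visit pear.
At pear: go right to rye.
  At rye: go left to ash.
    At ash: go left to sage.
      At sage: no left child.
      Visit sage.
      At sage: go right to bay.
        At bay: go left to moss.
          moss is a leaf — visit moss.
        Visit bay.
        At bay: no right child.
    Visit ash.
    At ash: go right to rose.
      rose is a leaf — visit rose.
  Visit rye.
  At rye: go right to mint.
    mint is a leaf — visit mint.

cedar, daisy, poppy, yew, tulip, lime, kale, pear, sage, moss, bay, ash, rose, rye, mint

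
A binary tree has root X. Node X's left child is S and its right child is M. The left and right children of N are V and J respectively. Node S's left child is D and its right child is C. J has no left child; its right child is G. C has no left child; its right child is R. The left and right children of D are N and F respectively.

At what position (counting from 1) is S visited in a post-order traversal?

9

Post-order visits the left subtree, then the right subtree, then the node.
At X: go left to S.
  At S: go left to D.
    At D: go left to N.
      At N: go left to V.
        V is a leaf — visit V.
      At N: go right to J.
        At J: no left child.
        At J: go right to G.
          G is a leaf — visit G.
        Visit J.
      Visit N.
    At D: go right to F.
      F is a leaf — visit F.
    Visit D.
  At S: go right to C.
    At C: no left child.
    At C: go right to R.
      R is a leaf — visit R.
    Visit C.
  Visit S.
At X: go right to M.
  M is a leaf — visit M.
Visit X.
Full post-order sequence: V, G, J, N, F, D, R, C, S, M, X.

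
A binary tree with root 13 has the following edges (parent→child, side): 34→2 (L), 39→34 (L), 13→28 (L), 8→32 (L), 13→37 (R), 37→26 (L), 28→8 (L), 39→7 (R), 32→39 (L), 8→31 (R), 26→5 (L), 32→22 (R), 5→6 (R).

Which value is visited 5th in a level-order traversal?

26

Level-order visits nodes level by level from the root, left to right within each level.
Level 0: 13
Level 1: 28, 37
Level 2: 8, 26
Level 3: 32, 31, 5
Level 4: 39, 22, 6
Level 5: 34, 7
Level 6: 2
Full level-order sequence: 13, 28, 37, 8, 26, 32, 31, 5, 39, 22, 6, 34, 7, 2.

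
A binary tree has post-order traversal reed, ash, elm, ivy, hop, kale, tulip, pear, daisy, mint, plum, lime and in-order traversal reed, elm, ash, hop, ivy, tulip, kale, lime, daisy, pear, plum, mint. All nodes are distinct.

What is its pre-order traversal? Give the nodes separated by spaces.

The last element of post-order is the root; it splits in-order into left and right subtrees.
Root lime: left subtree has 7 nodes {reed, elm, ash, hop, ivy, tulip, kale}, right has 4 {daisy, pear, plum, mint}.
  Root tulip: left subtree has 5 nodes {reed, elm, ash, hop, ivy}, right has 1 {kale}.
    Root hop: left subtree has 3 nodes {reed, elm, ash}, right has 1 {ivy}.
      Root elm: left subtree has 1 node {reed}, right has 1 {ash}.
  Root plum: left subtree has 2 nodes {daisy, pear}, right has 1 {mint}.
    Root daisy: left subtree has 0 nodes { }, right has 1 {pear}.

lime tulip hop elm reed ash ivy kale plum daisy pear mint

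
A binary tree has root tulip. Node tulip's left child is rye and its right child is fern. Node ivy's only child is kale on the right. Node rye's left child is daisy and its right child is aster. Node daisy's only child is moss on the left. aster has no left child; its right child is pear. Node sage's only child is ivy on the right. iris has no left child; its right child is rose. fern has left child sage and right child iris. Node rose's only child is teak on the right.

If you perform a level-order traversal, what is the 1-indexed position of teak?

Level-order visits nodes level by level from the root, left to right within each level.
Level 0: tulip
Level 1: rye, fern
Level 2: daisy, aster, sage, iris
Level 3: moss, pear, ivy, rose
Level 4: kale, teak
Full level-order sequence: tulip, rye, fern, daisy, aster, sage, iris, moss, pear, ivy, rose, kale, teak.

13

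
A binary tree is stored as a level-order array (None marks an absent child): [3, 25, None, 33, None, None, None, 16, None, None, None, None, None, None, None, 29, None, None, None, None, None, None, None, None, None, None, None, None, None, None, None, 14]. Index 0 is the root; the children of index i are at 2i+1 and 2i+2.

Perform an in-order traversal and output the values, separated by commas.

In-order visits the left subtree, then the node, then the right subtree.
At 3: go left to 25.
  At 25: go left to 33.
    At 33: go left to 16.
      At 16: go left to 29.
        At 29: go left to 14.
          14 is a leaf — visit 14.
        Visit 29.
        At 29: no right child.
      Visit 16.
      At 16: no right child.
    Visit 33.
    At 33: no right child.
  Visit 25.
  At 25: no right child.
Visit 3.
At 3: no right child.

14, 29, 16, 33, 25, 3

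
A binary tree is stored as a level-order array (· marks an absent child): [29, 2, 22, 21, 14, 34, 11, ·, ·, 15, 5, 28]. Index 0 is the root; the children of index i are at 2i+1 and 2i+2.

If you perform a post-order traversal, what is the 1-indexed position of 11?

Post-order visits the left subtree, then the right subtree, then the node.
At 29: go left to 2.
  At 2: go left to 21.
    21 is a leaf — visit 21.
  At 2: go right to 14.
    At 14: go left to 15.
      15 is a leaf — visit 15.
    At 14: go right to 5.
      5 is a leaf — visit 5.
    Visit 14.
  Visit 2.
At 29: go right to 22.
  At 22: go left to 34.
    At 34: go left to 28.
      28 is a leaf — visit 28.
    At 34: no right child.
    Visit 34.
  At 22: go right to 11.
    11 is a leaf — visit 11.
  Visit 22.
Visit 29.
Full post-order sequence: 21, 15, 5, 14, 2, 28, 34, 11, 22, 29.

8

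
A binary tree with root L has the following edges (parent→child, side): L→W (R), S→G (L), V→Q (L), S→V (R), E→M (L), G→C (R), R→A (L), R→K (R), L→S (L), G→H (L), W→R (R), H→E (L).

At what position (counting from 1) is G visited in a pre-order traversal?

3

Pre-order visits the node, then its left subtree, then its right subtree.
Visit L.
At L: go left to S.
  Visit S.
  At S: go left to G.
    Visit G.
    At G: go left to H.
      Visit H.
      At H: go left to E.
        Visit E.
        At E: go left to M.
          M is a leaf — visit M.
        At E: no right child.
      At H: no right child.
    At G: go right to C.
      C is a leaf — visit C.
  At S: go right to V.
    Visit V.
    At V: go left to Q.
      Q is a leaf — visit Q.
    At V: no right child.
At L: go right to W.
  Visit W.
  At W: no left child.
  At W: go right to R.
    Visit R.
    At R: go left to A.
      A is a leaf — visit A.
    At R: go right to K.
      K is a leaf — visit K.
Full pre-order sequence: L, S, G, H, E, M, C, V, Q, W, R, A, K.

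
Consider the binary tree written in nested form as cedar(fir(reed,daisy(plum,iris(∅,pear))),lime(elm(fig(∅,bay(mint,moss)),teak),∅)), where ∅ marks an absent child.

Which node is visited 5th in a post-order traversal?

Post-order visits the left subtree, then the right subtree, then the node.
At cedar: go left to fir.
  At fir: go left to reed.
    reed is a leaf — visit reed.
  At fir: go right to daisy.
    At daisy: go left to plum.
      plum is a leaf — visit plum.
    At daisy: go right to iris.
      At iris: no left child.
      At iris: go right to pear.
        pear is a leaf — visit pear.
      Visit iris.
    Visit daisy.
  Visit fir.
At cedar: go right to lime.
  At lime: go left to elm.
    At elm: go left to fig.
      At fig: no left child.
      At fig: go right to bay.
        At bay: go left to mint.
          mint is a leaf — visit mint.
        At bay: go right to moss.
          moss is a leaf — visit moss.
        Visit bay.
      Visit fig.
    At elm: go right to teak.
      teak is a leaf — visit teak.
    Visit elm.
  At lime: no right child.
  Visit lime.
Visit cedar.
Full post-order sequence: reed, plum, pear, iris, daisy, fir, mint, moss, bay, fig, teak, elm, lime, cedar.

daisy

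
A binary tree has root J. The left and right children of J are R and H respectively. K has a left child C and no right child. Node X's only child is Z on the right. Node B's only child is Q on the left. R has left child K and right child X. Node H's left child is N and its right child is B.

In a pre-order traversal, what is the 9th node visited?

Pre-order visits the node, then its left subtree, then its right subtree.
Visit J.
At J: go left to R.
  Visit R.
  At R: go left to K.
    Visit K.
    At K: go left to C.
      C is a leaf — visit C.
    At K: no right child.
  At R: go right to X.
    Visit X.
    At X: no left child.
    At X: go right to Z.
      Z is a leaf — visit Z.
At J: go right to H.
  Visit H.
  At H: go left to N.
    N is a leaf — visit N.
  At H: go right to B.
    Visit B.
    At B: go left to Q.
      Q is a leaf — visit Q.
    At B: no right child.
Full pre-order sequence: J, R, K, C, X, Z, H, N, B, Q.

B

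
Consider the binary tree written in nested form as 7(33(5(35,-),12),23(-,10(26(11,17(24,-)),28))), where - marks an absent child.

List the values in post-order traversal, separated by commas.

Post-order visits the left subtree, then the right subtree, then the node.
At 7: go left to 33.
  At 33: go left to 5.
    At 5: go left to 35.
      35 is a leaf — visit 35.
    At 5: no right child.
    Visit 5.
  At 33: go right to 12.
    12 is a leaf — visit 12.
  Visit 33.
At 7: go right to 23.
  At 23: no left child.
  At 23: go right to 10.
    At 10: go left to 26.
      At 26: go left to 11.
        11 is a leaf — visit 11.
      At 26: go right to 17.
        At 17: go left to 24.
          24 is a leaf — visit 24.
        At 17: no right child.
        Visit 17.
      Visit 26.
    At 10: go right to 28.
      28 is a leaf — visit 28.
    Visit 10.
  Visit 23.
Visit 7.

35, 5, 12, 33, 11, 24, 17, 26, 28, 10, 23, 7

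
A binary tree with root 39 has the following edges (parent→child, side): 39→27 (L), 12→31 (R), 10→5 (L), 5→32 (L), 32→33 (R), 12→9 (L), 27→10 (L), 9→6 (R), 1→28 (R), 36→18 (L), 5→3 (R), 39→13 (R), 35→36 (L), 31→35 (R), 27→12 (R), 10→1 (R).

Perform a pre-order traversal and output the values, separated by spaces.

39 27 10 5 32 33 3 1 28 12 9 6 31 35 36 18 13

Pre-order visits the node, then its left subtree, then its right subtree.
Visit 39.
At 39: go left to 27.
  Visit 27.
  At 27: go left to 10.
    Visit 10.
    At 10: go left to 5.
      Visit 5.
      At 5: go left to 32.
        Visit 32.
        At 32: no left child.
        At 32: go right to 33.
          33 is a leaf — visit 33.
      At 5: go right to 3.
        3 is a leaf — visit 3.
    At 10: go right to 1.
      Visit 1.
      At 1: no left child.
      At 1: go right to 28.
        28 is a leaf — visit 28.
  At 27: go right to 12.
    Visit 12.
    At 12: go left to 9.
      Visit 9.
      At 9: no left child.
      At 9: go right to 6.
        6 is a leaf — visit 6.
    At 12: go right to 31.
      Visit 31.
      At 31: no left child.
      At 31: go right to 35.
        Visit 35.
        At 35: go left to 36.
          Visit 36.
          At 36: go left to 18.
            18 is a leaf — visit 18.
          At 36: no right child.
        At 35: no right child.
At 39: go right to 13.
  13 is a leaf — visit 13.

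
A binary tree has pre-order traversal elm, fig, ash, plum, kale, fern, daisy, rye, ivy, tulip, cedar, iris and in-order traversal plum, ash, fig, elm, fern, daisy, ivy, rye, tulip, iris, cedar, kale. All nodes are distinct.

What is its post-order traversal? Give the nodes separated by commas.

plum, ash, fig, ivy, iris, cedar, tulip, rye, daisy, fern, kale, elm

The first element of pre-order is the root; it splits in-order into left and right subtrees.
Root elm: left subtree has 3 nodes {plum, ash, fig}, right has 8 {fern, daisy, ivy, rye, tulip, iris, cedar, kale}.
  Root fig: left subtree has 2 nodes {plum, ash}, right has 0 { }.
    Root ash: left subtree has 1 node {plum}, right has 0 { }.
  Root kale: left subtree has 7 nodes {fern, daisy, ivy, rye, tulip, iris, cedar}, right has 0 { }.
    Root fern: left subtree has 0 nodes { }, right has 6 {daisy, ivy, rye, tulip, iris, cedar}.
      Root daisy: left subtree has 0 nodes { }, right has 5 {ivy, rye, tulip, iris, cedar}.
        Root rye: left subtree has 1 node {ivy}, right has 3 {tulip, iris, cedar}.
          Root tulip: left subtree has 0 nodes { }, right has 2 {iris, cedar}.
            Root cedar: left subtree has 1 node {iris}, right has 0 { }.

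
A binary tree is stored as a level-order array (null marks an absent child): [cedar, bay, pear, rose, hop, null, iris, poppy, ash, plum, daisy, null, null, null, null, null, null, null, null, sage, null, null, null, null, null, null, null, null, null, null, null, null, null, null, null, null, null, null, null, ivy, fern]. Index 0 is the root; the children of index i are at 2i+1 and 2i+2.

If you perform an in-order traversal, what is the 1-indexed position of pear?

12

In-order visits the left subtree, then the node, then the right subtree.
At cedar: go left to bay.
  At bay: go left to rose.
    At rose: go left to poppy.
      poppy is a leaf — visit poppy.
    Visit rose.
    At rose: go right to ash.
      ash is a leaf — visit ash.
  Visit bay.
  At bay: go right to hop.
    At hop: go left to plum.
      At plum: go left to sage.
        At sage: go left to ivy.
          ivy is a leaf — visit ivy.
        Visit sage.
        At sage: go right to fern.
          fern is a leaf — visit fern.
      Visit plum.
      At plum: no right child.
    Visit hop.
    At hop: go right to daisy.
      daisy is a leaf — visit daisy.
Visit cedar.
At cedar: go right to pear.
  At pear: no left child.
  Visit pear.
  At pear: go right to iris.
    iris is a leaf — visit iris.
Full in-order sequence: poppy, rose, ash, bay, ivy, sage, fern, plum, hop, daisy, cedar, pear, iris.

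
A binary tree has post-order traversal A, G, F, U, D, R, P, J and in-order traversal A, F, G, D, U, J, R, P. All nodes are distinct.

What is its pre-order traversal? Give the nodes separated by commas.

J, D, F, A, G, U, P, R

The last element of post-order is the root; it splits in-order into left and right subtrees.
Root J: left subtree has 5 nodes {A, F, G, D, U}, right has 2 {R, P}.
  Root D: left subtree has 3 nodes {A, F, G}, right has 1 {U}.
    Root F: left subtree has 1 node {A}, right has 1 {G}.
  Root P: left subtree has 1 node {R}, right has 0 { }.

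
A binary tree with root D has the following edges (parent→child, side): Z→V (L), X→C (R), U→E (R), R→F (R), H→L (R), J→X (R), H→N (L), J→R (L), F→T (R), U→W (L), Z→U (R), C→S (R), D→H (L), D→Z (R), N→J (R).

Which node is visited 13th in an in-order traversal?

Z

In-order visits the left subtree, then the node, then the right subtree.
At D: go left to H.
  At H: go left to N.
    At N: no left child.
    Visit N.
    At N: go right to J.
      At J: go left to R.
        At R: no left child.
        Visit R.
        At R: go right to F.
          At F: no left child.
          Visit F.
          At F: go right to T.
            T is a leaf — visit T.
      Visit J.
      At J: go right to X.
        At X: no left child.
        Visit X.
        At X: go right to C.
          At C: no left child.
          Visit C.
          At C: go right to S.
            S is a leaf — visit S.
  Visit H.
  At H: go right to L.
    L is a leaf — visit L.
Visit D.
At D: go right to Z.
  At Z: go left to V.
    V is a leaf — visit V.
  Visit Z.
  At Z: go right to U.
    At U: go left to W.
      W is a leaf — visit W.
    Visit U.
    At U: go right to E.
      E is a leaf — visit E.
Full in-order sequence: N, R, F, T, J, X, C, S, H, L, D, V, Z, W, U, E.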